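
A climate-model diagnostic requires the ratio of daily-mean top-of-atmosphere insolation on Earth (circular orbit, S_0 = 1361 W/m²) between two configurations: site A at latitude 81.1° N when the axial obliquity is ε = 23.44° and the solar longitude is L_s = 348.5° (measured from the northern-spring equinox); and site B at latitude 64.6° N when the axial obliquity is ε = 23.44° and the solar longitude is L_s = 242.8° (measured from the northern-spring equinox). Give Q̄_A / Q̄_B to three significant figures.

— Configuration A (ϕ=+81.1°):
Solar declination: sin δ = sin ε · sin L_s = sin 23.44° × sin 348.5° = -0.07931, so δ = -4.549°.
cos h₀ = −tan(+81.1°) tan(-4.549°) = 0.5080, h₀ = 1.0379 rad.
Bracket: h₀ sin ϕ sin δ + cos ϕ cos δ sin h₀ = 1.0379×0.98796×-0.07931 + 0.15471×0.99685×0.86133 = -0.081325 + 0.132837 = 0.051512.
Q̄ = (S_0/π) × [bracket] = (1361/π) × 0.051512 = 22.316 W/m².
— Configuration B (ϕ=+64.6°):
Solar declination: sin δ = sin ε · sin L_s = sin 23.44° × sin 242.8° = -0.35380, so δ = -20.720°.
cos h₀ = −tan(+64.6°) tan(-20.720°) = 0.7966, h₀ = 0.6491 rad.
Bracket: h₀ sin ϕ sin δ + cos ϕ cos δ sin h₀ = 0.6491×0.90334×-0.35380 + 0.42894×0.93532×0.60447 = -0.207453 + 0.242511 = 0.035058.
Q̄ = (S_0/π) × [bracket] = (1361/π) × 0.035058 = 15.188 W/m².
Ratio Q̄_A / Q̄_B = 22.316 / 15.188 = 1.469.

Q̄_A / Q̄_B ≈ 1.47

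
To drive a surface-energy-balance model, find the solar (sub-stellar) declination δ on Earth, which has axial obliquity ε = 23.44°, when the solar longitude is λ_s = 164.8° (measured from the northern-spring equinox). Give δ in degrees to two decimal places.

sin δ = sin ε · sin λ_s = sin 23.44° × sin 164.8° = 0.104296.
δ = arcsin(0.104296) = +5.99°.

δ = +5.99°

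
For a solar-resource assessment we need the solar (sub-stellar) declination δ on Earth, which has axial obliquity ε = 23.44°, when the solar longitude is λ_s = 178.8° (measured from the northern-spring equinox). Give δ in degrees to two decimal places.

sin δ = sin ε · sin λ_s = sin 23.44° × sin 178.8° = 0.008331.
δ = arcsin(0.008331) = +0.48°.

δ = +0.48°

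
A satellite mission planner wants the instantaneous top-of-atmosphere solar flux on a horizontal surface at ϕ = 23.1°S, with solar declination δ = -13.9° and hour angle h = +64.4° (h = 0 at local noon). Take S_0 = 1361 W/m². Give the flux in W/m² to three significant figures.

cos θ_z = sin ϕ sin δ + cos ϕ cos δ cos h = 0.094250 + 0.385803 = 0.480053.
Flux = S_0 · cos θ_z = 1361 × 0.480053 = 653.4 W/m².

653 W/m²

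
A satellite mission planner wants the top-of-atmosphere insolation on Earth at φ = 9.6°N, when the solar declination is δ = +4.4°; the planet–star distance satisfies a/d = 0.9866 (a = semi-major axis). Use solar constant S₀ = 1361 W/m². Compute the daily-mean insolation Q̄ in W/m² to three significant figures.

Q̄ ≈ 423 W/m²

cos H₀ = −tan(+9.6°) tan(+4.400°) = -0.0130, H₀ = 1.5838 rad.
Bracket: H₀ sin φ sin δ + cos φ cos δ sin H₀ = 1.5838×0.16677×0.07672 + 0.98600×0.99705×0.99992 = 0.020264 + 0.983013 = 1.003277.
Inverse-square distance factor (a/d)² = 0.9866² = 0.973380.
Q̄ = (S₀/π) × 0.973380 × [bracket] = (1361/π) × 0.973380 × 1.003277 = 423.1 W/m².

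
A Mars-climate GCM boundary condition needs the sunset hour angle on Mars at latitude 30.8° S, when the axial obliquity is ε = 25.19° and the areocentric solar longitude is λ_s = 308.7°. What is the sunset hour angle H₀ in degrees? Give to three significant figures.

H₀ = 102°

sin δ = sin 25.19° × sin 308.7° = -0.33217, so δ = -19.400°.
cos H₀ = −tan φ · tan δ = −tan(-30.8°) × tan(-19.400°) = -0.2099, so H₀ = 1.7823 rad = 102.12°.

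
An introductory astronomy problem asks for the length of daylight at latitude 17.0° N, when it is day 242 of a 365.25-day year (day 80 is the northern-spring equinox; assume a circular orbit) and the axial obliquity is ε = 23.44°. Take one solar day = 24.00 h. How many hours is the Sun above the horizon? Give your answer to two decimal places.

Solar longitude: λ_s = 360° × (242 − 80)/365.25 = 159.671°.
sin δ = sin 23.44° × sin 159.671° = 0.13819, so δ = +7.943°.
cos H₀ = −tan φ · tan δ = −tan(+17.0°) × tan(+7.943°) = -0.0427, so H₀ = 1.6135 rad = 92.44°.
Daylight = 2H₀/(2π) × 24.00 h = (1.6135/π) × 24.00 = 12.33 h.

12.33 h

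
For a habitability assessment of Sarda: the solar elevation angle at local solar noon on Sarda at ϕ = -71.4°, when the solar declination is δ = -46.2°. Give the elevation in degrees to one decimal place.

64.8°

At local noon the hour angle is zero, so the zenith angle equals |ϕ − δ| = |-71.4° − (-46.200°)| = 25.200°.
Elevation = 90° − 25.200° = 64.8°.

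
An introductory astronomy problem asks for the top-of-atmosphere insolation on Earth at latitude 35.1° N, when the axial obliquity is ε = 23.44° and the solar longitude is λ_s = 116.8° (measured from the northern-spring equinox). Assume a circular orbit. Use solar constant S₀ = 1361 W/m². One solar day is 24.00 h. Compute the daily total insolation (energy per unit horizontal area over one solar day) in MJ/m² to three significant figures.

41.7 MJ/m²

Solar declination: sin δ = sin ε · sin λ_s = sin 23.44° × sin 116.8° = 0.35506, so δ = +20.797°.
cos H₀ = −tan(+35.1°) tan(+20.797°) = -0.2669, H₀ = 1.8410 rad.
Bracket: H₀ sin φ sin δ + cos φ cos δ sin H₀ = 1.8410×0.57501×0.35506 + 0.81815×0.93484×0.96372 = 0.375864 + 0.737091 = 1.112955.
Q̄ = (S₀/π) × [bracket] = (1361/π) × 1.112955 = 482.15 W/m².
Daily total = Q̄ × 24.00 h × 3600 s/h = 482.15 × 24.00 × 3600 / 10⁶ = 41.66 MJ/m².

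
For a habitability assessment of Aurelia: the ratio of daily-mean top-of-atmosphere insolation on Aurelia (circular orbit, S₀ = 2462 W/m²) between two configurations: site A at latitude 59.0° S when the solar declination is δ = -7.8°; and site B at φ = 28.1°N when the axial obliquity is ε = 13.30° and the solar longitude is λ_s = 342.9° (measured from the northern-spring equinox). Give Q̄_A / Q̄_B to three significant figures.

— Configuration A (φ=-59.0°):
cos H₀ = −tan(-59.0°) tan(-7.800°) = -0.2280, H₀ = 1.8008 rad.
Bracket: H₀ sin φ sin δ + cos φ cos δ sin H₀ = 1.8008×-0.85717×-0.13572 + 0.51504×0.99075×0.97367 = 0.209496 + 0.496840 = 0.706336.
Q̄ = (S₀/π) × [bracket] = (2462/π) × 0.706336 = 553.54 W/m².
— Configuration B (φ=+28.1°):
Solar declination: sin δ = sin ε · sin λ_s = sin 13.30° × sin 342.9° = -0.06764, so δ = -3.879°.
cos H₀ = −tan(+28.1°) tan(-3.879°) = 0.0362, H₀ = 1.5346 rad.
Bracket: H₀ sin φ sin δ + cos φ cos δ sin H₀ = 1.5346×0.47101×-0.06764 + 0.88213×0.99771×0.99934 = -0.048891 + 0.879529 = 0.830638.
Q̄ = (S₀/π) × [bracket] = (2462/π) × 0.830638 = 650.95 W/m².
Ratio Q̄_A / Q̄_B = 553.54 / 650.95 = 0.8504.

Q̄_A / Q̄_B ≈ 0.850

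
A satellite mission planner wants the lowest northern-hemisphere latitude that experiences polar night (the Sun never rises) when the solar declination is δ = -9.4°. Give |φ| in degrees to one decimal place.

|φ| = 80.6°

Polar night requires cos H₀ = −tan φ tan δ ≥ 1, i.e. tan φ tan δ ≤ −1.
The boundary is |tan φ| · |tan δ| = 1, so |φ| = 90° − |δ| = 90° − 9.4° = 80.6° in the northern hemisphere.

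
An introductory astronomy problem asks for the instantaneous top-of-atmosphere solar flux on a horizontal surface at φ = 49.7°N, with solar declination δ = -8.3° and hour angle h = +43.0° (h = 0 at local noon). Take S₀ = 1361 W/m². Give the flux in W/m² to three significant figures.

cos θ_z = sin φ sin δ + cos φ cos δ cos h = -0.110096 + 0.468077 = 0.357981.
Flux = S₀ · cos θ_z = 1361 × 0.357981 = 487.2 W/m².

487 W/m²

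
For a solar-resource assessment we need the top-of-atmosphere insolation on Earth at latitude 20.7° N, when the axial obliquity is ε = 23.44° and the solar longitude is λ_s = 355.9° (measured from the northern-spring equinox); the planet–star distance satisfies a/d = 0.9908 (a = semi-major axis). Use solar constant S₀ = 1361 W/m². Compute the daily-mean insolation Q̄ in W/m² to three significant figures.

Solar declination: sin δ = sin ε · sin λ_s = sin 23.44° × sin 355.9° = -0.02844, so δ = -1.630°.
cos H₀ = −tan(+20.7°) tan(-1.630°) = 0.0108, H₀ = 1.5600 rad.
Bracket: H₀ sin φ sin δ + cos φ cos δ sin H₀ = 1.5600×0.35347×-0.02844 + 0.93544×0.99960×0.99994 = -0.015682 + 0.935010 = 0.919328.
Inverse-square distance factor (a/d)² = 0.9908² = 0.981685.
Q̄ = (S₀/π) × 0.981685 × [bracket] = (1361/π) × 0.981685 × 0.919328 = 391.0 W/m².

Q̄ ≈ 391 W/m²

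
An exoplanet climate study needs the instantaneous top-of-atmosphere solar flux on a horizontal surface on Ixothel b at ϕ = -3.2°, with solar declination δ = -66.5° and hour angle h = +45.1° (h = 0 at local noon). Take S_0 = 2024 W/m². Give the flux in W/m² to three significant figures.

672 W/m²

cos θ_z = sin ϕ sin δ + cos ϕ cos δ cos h = 0.051192 + 0.281027 = 0.332219.
Flux = S_0 · cos θ_z = 2024 × 0.332219 = 672.4 W/m².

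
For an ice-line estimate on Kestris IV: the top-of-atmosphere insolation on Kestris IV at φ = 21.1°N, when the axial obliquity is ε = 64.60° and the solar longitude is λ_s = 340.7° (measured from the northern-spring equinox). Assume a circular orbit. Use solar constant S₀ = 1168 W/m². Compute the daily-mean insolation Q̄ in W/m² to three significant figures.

Q̄ ≈ 271 W/m²

Solar declination: sin δ = sin ε · sin λ_s = sin 64.60° × sin 340.7° = -0.29857, so δ = -17.371°.
cos H₀ = −tan(+21.1°) tan(-17.371°) = 0.1207, H₀ = 1.4498 rad.
Bracket: H₀ sin φ sin δ + cos φ cos δ sin H₀ = 1.4498×0.36000×-0.29857 + 0.93295×0.95439×0.99269 = -0.155832 + 0.883889 = 0.728057.
Q̄ = (S₀/π) × [bracket] = (1168/π) × 0.728057 = 270.7 W/m².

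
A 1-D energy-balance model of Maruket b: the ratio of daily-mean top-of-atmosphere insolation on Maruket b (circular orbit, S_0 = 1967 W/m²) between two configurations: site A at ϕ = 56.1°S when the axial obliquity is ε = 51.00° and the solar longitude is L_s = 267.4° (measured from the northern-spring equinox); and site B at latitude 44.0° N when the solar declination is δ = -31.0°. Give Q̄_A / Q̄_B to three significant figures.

— Configuration A (ϕ=-56.1°):
Solar declination: sin δ = sin ε · sin L_s = sin 51.00° × sin 267.4° = -0.77635, so δ = -50.927°.
cos h₀ = −tan(-56.1°) tan(-50.927°) = -1.8330 ≤ −1 ⇒ polar day, h₀ = π.
Bracket: h₀ sin ϕ sin δ + cos ϕ cos δ sin h₀ = 3.1416×-0.83001×-0.77635 + 0.55775×0.63031×0.00000 = 2.024379 + 0.000000 = 2.024379.
Q̄ = (S_0/π) × [bracket] = (1967/π) × 2.024379 = 1267.5 W/m².
— Configuration B (ϕ=+44.0°):
cos h₀ = −tan(+44.0°) tan(-31.000°) = 0.5802, h₀ = 0.9518 rad.
Bracket: h₀ sin ϕ sin δ + cos ϕ cos δ sin h₀ = 0.9518×0.69466×-0.51504 + 0.71934×0.85717×0.81444 = -0.340533 + 0.502181 = 0.161648.
Q̄ = (S_0/π) × [bracket] = (1967/π) × 0.161648 = 101.21 W/m².
Ratio Q̄_A / Q̄_B = 1267.5 / 101.21 = 12.52.

Q̄_A / Q̄_B ≈ 12.5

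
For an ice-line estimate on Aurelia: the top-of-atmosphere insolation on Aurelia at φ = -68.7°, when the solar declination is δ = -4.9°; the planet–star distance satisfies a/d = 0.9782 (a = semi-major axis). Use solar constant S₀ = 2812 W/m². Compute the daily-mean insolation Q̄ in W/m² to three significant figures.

cos H₀ = −tan(-68.7°) tan(-4.900°) = -0.2199, H₀ = 1.7925 rad.
Bracket: H₀ sin φ sin δ + cos φ cos δ sin H₀ = 1.7925×-0.93169×-0.08542 + 0.36325×0.99635×0.97553 = 0.142656 + 0.353068 = 0.495724.
Inverse-square distance factor (a/d)² = 0.9782² = 0.956875.
Q̄ = (S₀/π) × 0.956875 × [bracket] = (2812/π) × 0.956875 × 0.495724 = 424.6 W/m².

Q̄ ≈ 425 W/m²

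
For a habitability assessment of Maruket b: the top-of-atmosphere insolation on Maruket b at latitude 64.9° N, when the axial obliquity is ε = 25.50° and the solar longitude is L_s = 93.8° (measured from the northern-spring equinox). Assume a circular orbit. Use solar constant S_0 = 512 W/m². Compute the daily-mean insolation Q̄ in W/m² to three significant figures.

Solar declination: sin δ = sin ε · sin L_s = sin 25.50° × sin 93.8° = 0.42956, so δ = +25.440°.
cos h₀ = −tan(+64.9°) tan(+25.440°) = -1.0155 ≤ −1 ⇒ polar day, h₀ = π.
Bracket: h₀ sin ϕ sin δ + cos ϕ cos δ sin h₀ = 3.1416×0.90557×0.42956 + 0.42420×0.90304×0.00000 = 1.222072 + 0.000000 = 1.222072.
Q̄ = (S_0/π) × [bracket] = (512/π) × 1.222072 = 199.2 W/m².

Q̄ ≈ 199 W/m²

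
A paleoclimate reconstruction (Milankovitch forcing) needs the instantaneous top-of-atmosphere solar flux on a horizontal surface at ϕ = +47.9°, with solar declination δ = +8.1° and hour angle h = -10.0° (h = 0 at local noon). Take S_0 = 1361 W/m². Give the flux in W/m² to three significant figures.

cos θ_z = sin ϕ sin δ + cos ϕ cos δ cos h = 0.104545 + 0.653655 = 0.758200.
Flux = S_0 · cos θ_z = 1361 × 0.758200 = 1032 W/m².

1.03e+03 W/m²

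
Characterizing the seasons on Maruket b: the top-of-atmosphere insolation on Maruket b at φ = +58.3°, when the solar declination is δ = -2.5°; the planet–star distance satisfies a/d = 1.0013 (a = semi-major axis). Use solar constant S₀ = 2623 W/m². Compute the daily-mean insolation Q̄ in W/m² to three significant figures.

Q̄ ≈ 392 W/m²

cos H₀ = −tan(+58.3°) tan(-2.500°) = 0.0707, H₀ = 1.5000 rad.
Bracket: H₀ sin φ sin δ + cos φ cos δ sin H₀ = 1.5000×0.85081×-0.04362 + 0.52547×0.99905×0.99750 = -0.055668 + 0.523658 = 0.467990.
Inverse-square distance factor (a/d)² = 1.0013² = 1.002602.
Q̄ = (S₀/π) × 1.002602 × [bracket] = (2623/π) × 1.002602 × 0.467990 = 391.8 W/m².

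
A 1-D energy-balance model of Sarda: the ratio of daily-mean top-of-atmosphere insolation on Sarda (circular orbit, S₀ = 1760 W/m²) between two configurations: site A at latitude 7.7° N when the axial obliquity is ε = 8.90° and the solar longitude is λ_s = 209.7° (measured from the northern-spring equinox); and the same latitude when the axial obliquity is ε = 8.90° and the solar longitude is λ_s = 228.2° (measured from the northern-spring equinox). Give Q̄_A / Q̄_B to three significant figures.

— Configuration A (φ=+7.7°):
Solar declination: sin δ = sin ε · sin λ_s = sin 8.90° × sin 209.7° = -0.07665, so δ = -4.396°.
cos H₀ = −tan(+7.7°) tan(-4.396°) = 0.0104, H₀ = 1.5604 rad.
Bracket: H₀ sin φ sin δ + cos φ cos δ sin H₀ = 1.5604×0.13399×-0.07665 + 0.99098×0.99706×0.99995 = -0.016026 + 0.988017 = 0.971991.
Q̄ = (S₀/π) × [bracket] = (1760/π) × 0.971991 = 544.53 W/m².
— Configuration B (φ=+7.7°):
Solar declination: sin δ = sin ε · sin λ_s = sin 8.90° × sin 228.2° = -0.11533, so δ = -6.623°.
cos H₀ = −tan(+7.7°) tan(-6.623°) = 0.0157, H₀ = 1.5551 rad.
Bracket: H₀ sin φ sin δ + cos φ cos δ sin H₀ = 1.5551×0.13399×-0.11533 + 0.99098×0.99333×0.99988 = -0.024031 + 0.984252 = 0.960221.
Q̄ = (S₀/π) × [bracket] = (1760/π) × 0.960221 = 537.94 W/m².
Ratio Q̄_A / Q̄_B = 544.53 / 537.94 = 1.012.

Q̄_A / Q̄_B ≈ 1.01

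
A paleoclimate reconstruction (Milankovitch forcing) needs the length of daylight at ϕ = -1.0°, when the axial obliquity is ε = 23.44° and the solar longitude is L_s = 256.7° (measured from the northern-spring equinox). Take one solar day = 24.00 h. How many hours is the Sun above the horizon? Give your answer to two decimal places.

12.06 h

Solar declination: sin δ = sin ε · sin L_s = sin 23.44° × sin 256.7° = -0.38712, so δ = -22.775°.
cos h₀ = −tan ϕ · tan δ = −tan(-1.0°) × tan(-22.775°) = -0.0073, so h₀ = 1.5781 rad = 90.42°.
Daylight = 2h₀/(2π) × 24.00 h = (1.5781/π) × 24.00 = 12.06 h.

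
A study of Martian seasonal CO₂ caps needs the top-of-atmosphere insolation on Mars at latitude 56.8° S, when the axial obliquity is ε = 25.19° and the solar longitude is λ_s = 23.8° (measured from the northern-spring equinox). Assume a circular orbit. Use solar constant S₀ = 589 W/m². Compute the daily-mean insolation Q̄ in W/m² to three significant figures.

Solar declination: sin δ = sin ε · sin λ_s = sin 25.19° × sin 23.8° = 0.17176, so δ = +9.890°.
cos H₀ = −tan(-56.8°) tan(+9.890°) = 0.2664, H₀ = 1.3011 rad.
Bracket: H₀ sin φ sin δ + cos φ cos δ sin H₀ = 1.3011×-0.83676×0.17176 + 0.54756×0.98514×0.96385 = -0.186997 + 0.519923 = 0.332926.
Q̄ = (S₀/π) × [bracket] = (589/π) × 0.332926 = 62.42 W/m².

Q̄ ≈ 62.4 W/m²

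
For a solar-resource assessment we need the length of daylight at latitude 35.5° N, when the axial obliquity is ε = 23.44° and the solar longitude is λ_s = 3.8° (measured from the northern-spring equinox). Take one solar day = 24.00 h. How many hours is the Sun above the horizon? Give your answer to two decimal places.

12.14 h

Solar declination: sin δ = sin ε · sin λ_s = sin 23.44° × sin 3.8° = 0.02636, so δ = +1.511°.
cos H₀ = −tan φ · tan δ = −tan(+35.5°) × tan(+1.511°) = -0.0188, so H₀ = 1.5896 rad = 91.08°.
Daylight = 2H₀/(2π) × 24.00 h = (1.5896/π) × 24.00 = 12.14 h.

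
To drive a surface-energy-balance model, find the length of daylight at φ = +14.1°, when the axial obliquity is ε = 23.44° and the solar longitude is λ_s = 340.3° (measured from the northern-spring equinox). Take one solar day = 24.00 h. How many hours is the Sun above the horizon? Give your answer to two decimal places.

Solar declination: sin δ = sin ε · sin λ_s = sin 23.44° × sin 340.3° = -0.13409, so δ = -7.706°.
cos H₀ = −tan φ · tan δ = −tan(+14.1°) × tan(-7.706°) = 0.0340, so H₀ = 1.5368 rad = 88.05°.
Daylight = 2H₀/(2π) × 24.00 h = (1.5368/π) × 24.00 = 11.74 h.

11.74 h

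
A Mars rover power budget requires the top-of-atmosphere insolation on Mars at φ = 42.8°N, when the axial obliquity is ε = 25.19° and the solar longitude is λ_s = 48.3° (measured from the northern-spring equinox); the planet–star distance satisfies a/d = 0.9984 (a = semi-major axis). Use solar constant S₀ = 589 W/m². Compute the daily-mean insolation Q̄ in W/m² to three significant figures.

Solar declination: sin δ = sin ε · sin λ_s = sin 25.19° × sin 48.3° = 0.31779, so δ = +18.529°.
cos H₀ = −tan(+42.8°) tan(+18.529°) = -0.3104, H₀ = 1.8864 rad.
Bracket: H₀ sin φ sin δ + cos φ cos δ sin H₀ = 1.8864×0.67944×0.31779 + 0.73373×0.94816×0.95062 = 0.407310 + 0.661340 = 1.068650.
Inverse-square distance factor (a/d)² = 0.9984² = 0.996803.
Q̄ = (S₀/π) × 0.996803 × [bracket] = (589/π) × 0.996803 × 1.068650 = 199.7 W/m².

Q̄ ≈ 200 W/m²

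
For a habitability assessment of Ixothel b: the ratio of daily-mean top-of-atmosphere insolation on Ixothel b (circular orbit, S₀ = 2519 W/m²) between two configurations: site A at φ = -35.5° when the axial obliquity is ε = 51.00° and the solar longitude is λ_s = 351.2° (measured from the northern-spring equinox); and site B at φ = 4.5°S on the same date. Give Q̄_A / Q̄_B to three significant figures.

— Configuration A (φ=-35.5°):
Solar declination: sin δ = sin ε · sin λ_s = sin 51.00° × sin 351.2° = -0.11889, so δ = -6.828°.
cos H₀ = −tan(-35.5°) tan(-6.828°) = -0.0854, H₀ = 1.6563 rad.
Bracket: H₀ sin φ sin δ + cos φ cos δ sin H₀ = 1.6563×-0.58070×-0.11889 + 0.81412×0.99291×0.99635 = 0.114350 + 0.805397 = 0.919747.
Q̄ = (S₀/π) × [bracket] = (2519/π) × 0.919747 = 737.47 W/m².
— Configuration B (φ=-4.5°):
cos H₀ = −tan(-4.5°) tan(-6.828°) = -0.0094, H₀ = 1.5802 rad.
Bracket: H₀ sin φ sin δ + cos φ cos δ sin H₀ = 1.5802×-0.07846×-0.11889 + 0.99692×0.99291×0.99996 = 0.014740 + 0.989812 = 1.004552.
Q̄ = (S₀/π) × [bracket] = (2519/π) × 1.004552 = 805.47 W/m².
Ratio Q̄_A / Q̄_B = 737.47 / 805.47 = 0.9156.

Q̄_A / Q̄_B ≈ 0.916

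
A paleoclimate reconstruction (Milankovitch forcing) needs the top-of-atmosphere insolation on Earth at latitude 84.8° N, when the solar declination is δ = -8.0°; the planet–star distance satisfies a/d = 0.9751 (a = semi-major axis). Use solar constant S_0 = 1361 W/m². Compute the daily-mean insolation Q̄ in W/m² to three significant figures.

Q̄ ≈ 0.00 W/m²

cos h₀ = −tan(+84.8°) tan(-8.000°) = 1.5443 ≥ 1 ⇒ polar night, h₀ = 0 and Q̄ = 0.
Inverse-square distance factor (a/d)² = 0.9751² = 0.950820.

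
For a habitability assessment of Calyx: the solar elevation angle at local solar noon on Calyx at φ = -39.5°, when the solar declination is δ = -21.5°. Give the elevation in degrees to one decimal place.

At local noon the hour angle is zero, so the zenith angle equals |φ − δ| = |-39.5° − (-21.500°)| = 18.000°.
Elevation = 90° − 18.000° = 72.0°.

72.0°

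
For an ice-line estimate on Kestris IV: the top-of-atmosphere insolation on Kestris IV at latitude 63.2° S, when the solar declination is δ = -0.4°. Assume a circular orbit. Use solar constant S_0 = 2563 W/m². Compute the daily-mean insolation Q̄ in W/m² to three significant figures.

cos h₀ = −tan(-63.2°) tan(-0.400°) = -0.0138, h₀ = 1.5846 rad.
Bracket: h₀ sin ϕ sin δ + cos ϕ cos δ sin h₀ = 1.5846×-0.89259×-0.00698 + 0.45088×0.99998×0.99990 = 0.009872 + 0.450826 = 0.460698.
Q̄ = (S_0/π) × [bracket] = (2563/π) × 0.460698 = 375.9 W/m².

Q̄ ≈ 376 W/m²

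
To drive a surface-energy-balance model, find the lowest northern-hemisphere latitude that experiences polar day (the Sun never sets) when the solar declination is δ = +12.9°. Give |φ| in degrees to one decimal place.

|φ| = 77.1°

Polar day requires cos H₀ = −tan φ tan δ ≤ −1, i.e. tan φ tan δ ≥ 1.
The boundary is |tan φ| · |tan δ| = 1, so |φ| = 90° − |δ| = 90° − 12.9° = 77.1° in the northern hemisphere.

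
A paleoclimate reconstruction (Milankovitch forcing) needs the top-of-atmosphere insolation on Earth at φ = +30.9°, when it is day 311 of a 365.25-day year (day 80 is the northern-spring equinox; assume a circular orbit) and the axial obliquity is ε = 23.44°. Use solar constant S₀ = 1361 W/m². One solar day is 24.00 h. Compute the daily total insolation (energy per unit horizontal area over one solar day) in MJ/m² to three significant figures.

Solar longitude: λ_s = 360° × (311 − 80)/365.25 = 227.680°.
sin δ = sin 23.44° × sin 227.680° = -0.29412, so δ = -17.105°.
cos H₀ = −tan(+30.9°) tan(-17.105°) = 0.1842, H₀ = 1.3856 rad.
Bracket: H₀ sin φ sin δ + cos φ cos δ sin H₀ = 1.3856×0.51354×-0.29412 + 0.85806×0.95577×0.98289 = -0.209284 + 0.806076 = 0.596792.
Q̄ = (S₀/π) × [bracket] = (1361/π) × 0.596792 = 258.54 W/m².
Daily total = Q̄ × 24.00 h × 3600 s/h = 258.54 × 24.00 × 3600 / 10⁶ = 22.34 MJ/m².

22.3 MJ/m²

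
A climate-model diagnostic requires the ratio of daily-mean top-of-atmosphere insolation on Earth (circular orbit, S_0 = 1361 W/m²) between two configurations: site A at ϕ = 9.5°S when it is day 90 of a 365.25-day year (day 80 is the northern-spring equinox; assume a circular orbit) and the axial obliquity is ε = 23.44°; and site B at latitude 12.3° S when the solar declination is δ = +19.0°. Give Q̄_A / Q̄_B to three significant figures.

Q̄_A / Q̄_B ≈ 1.18

— Configuration A (ϕ=-9.5°):
Solar longitude: L_s = 360° × (90 − 80)/365.25 = 9.856°.
sin δ = sin 23.44° × sin 9.856° = 0.06809, so δ = +3.904°.
cos h₀ = −tan(-9.5°) tan(+3.904°) = 0.0114, h₀ = 1.5594 rad.
Bracket: h₀ sin ϕ sin δ + cos ϕ cos δ sin h₀ = 1.5594×-0.16505×0.06809 + 0.98629×0.99768×0.99993 = -0.017525 + 0.983933 = 0.966408.
Q̄ = (S_0/π) × [bracket] = (1361/π) × 0.966408 = 418.67 W/m².
— Configuration B (ϕ=-12.3°):
cos h₀ = −tan(-12.3°) tan(+19.000°) = 0.0751, h₀ = 1.4957 rad.
Bracket: h₀ sin ϕ sin δ + cos ϕ cos δ sin h₀ = 1.4957×-0.21303×0.32557 + 0.97705×0.94552×0.99718 = -0.103736 + 0.921215 = 0.817479.
Q̄ = (S_0/π) × [bracket] = (1361/π) × 0.817479 = 354.15 W/m².
Ratio Q̄_A / Q̄_B = 418.67 / 354.15 = 1.182.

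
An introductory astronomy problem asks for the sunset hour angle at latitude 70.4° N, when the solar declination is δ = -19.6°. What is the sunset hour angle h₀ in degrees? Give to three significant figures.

cos h₀ = −tan ϕ · tan δ = 1.0000 ≥ 1, so the Sun never rises (polar night) and h₀ = 0.

h₀ = 0.00°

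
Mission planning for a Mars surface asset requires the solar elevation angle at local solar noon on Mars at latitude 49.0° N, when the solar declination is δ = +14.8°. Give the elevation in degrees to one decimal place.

55.8°

At local noon the hour angle is zero, so the zenith angle equals |φ − δ| = |+49.0° − (+14.800°)| = 34.200°.
Elevation = 90° − 34.200° = 55.8°.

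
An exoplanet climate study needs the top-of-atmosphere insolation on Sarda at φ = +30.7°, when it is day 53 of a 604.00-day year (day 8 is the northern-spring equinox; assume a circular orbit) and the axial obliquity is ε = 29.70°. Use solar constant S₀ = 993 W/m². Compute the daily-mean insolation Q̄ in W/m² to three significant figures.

Q̄ ≈ 324 W/m²

Solar longitude: λ_s = 360° × (53 − 8)/604.00 = 26.821°.
sin δ = sin 29.70° × sin 26.821° = 0.22355, so δ = +12.918°.
cos H₀ = −tan(+30.7°) tan(+12.918°) = -0.1362, H₀ = 1.7074 rad.
Bracket: H₀ sin φ sin δ + cos φ cos δ sin H₀ = 1.7074×0.51054×0.22355 + 0.85985×0.97469×0.99068 = 0.194868 + 0.830276 = 1.025144.
Q̄ = (S₀/π) × [bracket] = (993/π) × 1.025144 = 324.0 W/m².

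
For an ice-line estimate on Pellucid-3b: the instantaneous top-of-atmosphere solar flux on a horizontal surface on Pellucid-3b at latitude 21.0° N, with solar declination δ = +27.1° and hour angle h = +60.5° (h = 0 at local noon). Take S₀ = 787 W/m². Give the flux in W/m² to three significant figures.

451 W/m²

cos θ_z = sin φ sin δ + cos φ cos δ cos h = 0.163253 + 0.409246 = 0.572499.
Flux = S₀ · cos θ_z = 787 × 0.572499 = 450.6 W/m².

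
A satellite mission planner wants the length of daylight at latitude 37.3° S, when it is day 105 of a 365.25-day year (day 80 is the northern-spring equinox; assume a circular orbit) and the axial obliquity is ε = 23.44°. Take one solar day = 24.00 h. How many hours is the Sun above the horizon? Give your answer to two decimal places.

Solar longitude: L_s = 360° × (105 − 80)/365.25 = 24.641°.
sin δ = sin 23.44° × sin 24.641° = 0.16585, so δ = +9.547°.
cos h₀ = −tan ϕ · tan δ = −tan(-37.3°) × tan(+9.547°) = 0.1281, so h₀ = 1.4423 rad = 82.64°.
Daylight = 2h₀/(2π) × 24.00 h = (1.4423/π) × 24.00 = 11.02 h.

11.02 h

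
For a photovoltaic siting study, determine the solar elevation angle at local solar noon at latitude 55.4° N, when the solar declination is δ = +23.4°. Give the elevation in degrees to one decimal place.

58.0°

At local noon the hour angle is zero, so the zenith angle equals |ϕ − δ| = |+55.4° − (+23.400°)| = 32.000°.
Elevation = 90° − 32.000° = 58.0°.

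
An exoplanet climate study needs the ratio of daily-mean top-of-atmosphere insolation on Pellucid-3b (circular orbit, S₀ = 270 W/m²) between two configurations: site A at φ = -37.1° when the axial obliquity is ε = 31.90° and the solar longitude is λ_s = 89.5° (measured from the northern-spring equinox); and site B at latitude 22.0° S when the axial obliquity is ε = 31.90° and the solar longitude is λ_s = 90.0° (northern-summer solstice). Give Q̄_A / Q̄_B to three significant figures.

— Configuration A (φ=-37.1°):
Solar declination: sin δ = sin ε · sin λ_s = sin 31.90° × sin 89.5° = 0.52842, so δ = +31.899°.
cos H₀ = −tan(-37.1°) tan(+31.899°) = 0.4707, H₀ = 1.0807 rad.
Bracket: H₀ sin φ sin δ + cos φ cos δ sin H₀ = 1.0807×-0.60321×0.52842 + 0.79758×0.84898×0.88228 = -0.344471 + 0.597418 = 0.252947.
Q̄ = (S₀/π) × [bracket] = (270/π) × 0.252947 = 21.739 W/m².
— Configuration B (φ=-22.0°):
Solar declination: sin δ = sin ε · sin λ_s = sin 31.90° × sin 90.0° = 0.52844, so δ = +31.900°.
cos H₀ = −tan(-22.0°) tan(+31.900°) = 0.2515, H₀ = 1.3166 rad.
Bracket: H₀ sin φ sin δ + cos φ cos δ sin H₀ = 1.3166×-0.37461×0.52844 + 0.92718×0.84897×0.96786 = -0.260633 + 0.761849 = 0.501216.
Q̄ = (S₀/π) × [bracket] = (270/π) × 0.501216 = 43.076 W/m².
Ratio Q̄_A / Q̄_B = 21.739 / 43.076 = 0.5047.

Q̄_A / Q̄_B ≈ 0.505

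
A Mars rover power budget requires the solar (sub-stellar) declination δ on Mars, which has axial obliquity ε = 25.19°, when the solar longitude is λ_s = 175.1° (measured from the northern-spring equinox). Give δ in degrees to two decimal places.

δ = +2.08°

sin δ = sin ε · sin λ_s = sin 25.19° × sin 175.1° = 0.036355.
δ = arcsin(0.036355) = +2.08°.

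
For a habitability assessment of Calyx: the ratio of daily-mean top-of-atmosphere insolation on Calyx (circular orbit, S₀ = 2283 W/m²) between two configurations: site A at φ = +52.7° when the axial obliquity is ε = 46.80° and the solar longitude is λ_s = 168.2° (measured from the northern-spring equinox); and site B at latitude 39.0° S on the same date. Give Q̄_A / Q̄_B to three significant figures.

Q̄_A / Q̄_B ≈ 1.27

— Configuration A (φ=+52.7°):
Solar declination: sin δ = sin ε · sin λ_s = sin 46.80° × sin 168.2° = 0.14907, so δ = +8.573°.
cos H₀ = −tan(+52.7°) tan(+8.573°) = -0.1979, H₀ = 1.7700 rad.
Bracket: H₀ sin φ sin δ + cos φ cos δ sin H₀ = 1.7700×0.79547×0.14907 + 0.60599×0.98883×0.98022 = 0.209888 + 0.587368 = 0.797256.
Q̄ = (S₀/π) × [bracket] = (2283/π) × 0.797256 = 579.37 W/m².
— Configuration B (φ=-39.0°):
cos H₀ = −tan(-39.0°) tan(+8.573°) = 0.1221, H₀ = 1.4484 rad.
Bracket: H₀ sin φ sin δ + cos φ cos δ sin H₀ = 1.4484×-0.62932×0.14907 + 0.77715×0.98883×0.99252 = -0.135878 + 0.762721 = 0.626843.
Q̄ = (S₀/π) × [bracket] = (2283/π) × 0.626843 = 455.53 W/m².
Ratio Q̄_A / Q̄_B = 579.37 / 455.53 = 1.272.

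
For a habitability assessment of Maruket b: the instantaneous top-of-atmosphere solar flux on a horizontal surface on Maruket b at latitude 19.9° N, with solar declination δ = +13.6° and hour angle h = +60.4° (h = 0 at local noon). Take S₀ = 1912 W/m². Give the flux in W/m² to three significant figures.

cos θ_z = sin φ sin δ + cos φ cos δ cos h = 0.080038 + 0.451425 = 0.531463.
Flux = S₀ · cos θ_z = 1912 × 0.531463 = 1016 W/m².

1.02e+03 W/m²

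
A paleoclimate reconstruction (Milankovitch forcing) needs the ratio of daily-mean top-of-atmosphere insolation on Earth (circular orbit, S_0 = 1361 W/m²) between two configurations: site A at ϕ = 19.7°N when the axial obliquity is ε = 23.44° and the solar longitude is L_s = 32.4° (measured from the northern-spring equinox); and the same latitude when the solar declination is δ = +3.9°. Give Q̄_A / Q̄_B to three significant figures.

Q̄_A / Q̄_B ≈ 1.06

— Configuration A (ϕ=+19.7°):
Solar declination: sin δ = sin ε · sin L_s = sin 23.44° × sin 32.4° = 0.21315, so δ = +12.307°.
cos h₀ = −tan(+19.7°) tan(+12.307°) = -0.0781, h₀ = 1.6490 rad.
Bracket: h₀ sin ϕ sin δ + cos ϕ cos δ sin h₀ = 1.6490×0.33710×0.21315 + 0.94147×0.97702×0.99694 = 0.118485 + 0.917020 = 1.035505.
Q̄ = (S_0/π) × [bracket] = (1361/π) × 1.035505 = 448.60 W/m².
— Configuration B (ϕ=+19.7°):
cos h₀ = −tan(+19.7°) tan(+3.900°) = -0.0244, h₀ = 1.5952 rad.
Bracket: h₀ sin ϕ sin δ + cos ϕ cos δ sin h₀ = 1.5952×0.33710×0.06802 + 0.94147×0.99768×0.99970 = 0.036577 + 0.939004 = 0.975581.
Q̄ = (S_0/π) × [bracket] = (1361/π) × 0.975581 = 422.64 W/m².
Ratio Q̄_A / Q̄_B = 448.60 / 422.64 = 1.061.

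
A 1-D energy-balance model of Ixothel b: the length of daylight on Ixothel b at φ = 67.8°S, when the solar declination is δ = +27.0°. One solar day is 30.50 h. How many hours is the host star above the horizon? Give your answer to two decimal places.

cos H₀ = −tan φ · tan δ = 1.2486 ≥ 1, so the host star never rises (polar night) and H₀ = 0.
Daylight = 2H₀/(2π) × 30.50 h = (0.0000/π) × 30.50 = 0.00 h.

0.00 h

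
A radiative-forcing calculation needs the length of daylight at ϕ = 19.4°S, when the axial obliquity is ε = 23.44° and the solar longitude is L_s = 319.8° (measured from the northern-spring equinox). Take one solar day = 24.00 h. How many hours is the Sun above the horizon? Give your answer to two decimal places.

Solar declination: sin δ = sin ε · sin L_s = sin 23.44° × sin 319.8° = -0.25676, so δ = -14.878°.
cos h₀ = −tan ϕ · tan δ = −tan(-19.4°) × tan(-14.878°) = -0.0936, so h₀ = 1.6645 rad = 95.37°.
Daylight = 2h₀/(2π) × 24.00 h = (1.6645/π) × 24.00 = 12.72 h.

12.72 h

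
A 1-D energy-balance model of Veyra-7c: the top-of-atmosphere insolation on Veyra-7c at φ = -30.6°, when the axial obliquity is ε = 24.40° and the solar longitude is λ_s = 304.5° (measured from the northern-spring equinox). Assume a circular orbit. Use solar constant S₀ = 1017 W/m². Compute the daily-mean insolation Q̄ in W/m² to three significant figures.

Q̄ ≈ 356 W/m²

Solar declination: sin δ = sin ε · sin λ_s = sin 24.40° × sin 304.5° = -0.34045, so δ = -19.904°.
cos H₀ = −tan(-30.6°) tan(-19.904°) = -0.2141, H₀ = 1.7866 rad.
Bracket: H₀ sin φ sin δ + cos φ cos δ sin H₀ = 1.7866×-0.50904×-0.34045 + 0.86074×0.94026×0.97680 = 0.309623 + 0.790543 = 1.100166.
Q̄ = (S₀/π) × [bracket] = (1017/π) × 1.100166 = 356.1 W/m².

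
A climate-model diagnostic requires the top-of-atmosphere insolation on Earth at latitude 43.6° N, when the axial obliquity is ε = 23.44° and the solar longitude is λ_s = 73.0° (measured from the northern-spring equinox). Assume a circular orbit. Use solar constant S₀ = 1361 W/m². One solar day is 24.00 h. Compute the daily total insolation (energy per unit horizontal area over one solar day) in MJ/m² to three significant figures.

42.4 MJ/m²

Solar declination: sin δ = sin ε · sin λ_s = sin 23.44° × sin 73.0° = 0.38041, so δ = +22.359°.
cos H₀ = −tan(+43.6°) tan(+22.359°) = -0.3917, H₀ = 1.9733 rad.
Bracket: H₀ sin φ sin δ + cos φ cos δ sin H₀ = 1.9733×0.68962×0.38041 + 0.72417×0.92482×0.92009 = 0.517672 + 0.616209 = 1.133881.
Q̄ = (S₀/π) × [bracket] = (1361/π) × 1.133881 = 491.22 W/m².
Daily total = Q̄ × 24.00 h × 3600 s/h = 491.22 × 24.00 × 3600 / 10⁶ = 42.44 MJ/m².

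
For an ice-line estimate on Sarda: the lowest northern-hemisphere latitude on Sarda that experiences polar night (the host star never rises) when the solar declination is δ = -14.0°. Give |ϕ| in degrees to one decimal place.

Polar night requires cos h₀ = −tan ϕ tan δ ≥ 1, i.e. tan ϕ tan δ ≤ −1.
The boundary is |tan ϕ| · |tan δ| = 1, so |ϕ| = 90° − |δ| = 90° − 14.0° = 76.0° in the northern hemisphere.

|ϕ| = 76.0°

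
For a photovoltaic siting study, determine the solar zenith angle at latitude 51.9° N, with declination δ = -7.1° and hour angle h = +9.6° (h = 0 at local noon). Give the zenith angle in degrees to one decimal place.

θ_z = 59.6°

cos θ_z = sin ϕ sin δ + cos ϕ cos δ cos h = -0.097266 + 0.603730 = 0.506464.
θ_z = arccos(0.506464) = 59.6°.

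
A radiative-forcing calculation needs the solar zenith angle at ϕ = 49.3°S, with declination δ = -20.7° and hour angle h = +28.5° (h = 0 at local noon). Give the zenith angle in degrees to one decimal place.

cos θ_z = sin ϕ sin δ + cos ϕ cos δ cos h = 0.267981 + 0.536080 = 0.804061.
θ_z = arccos(0.804061) = 36.5°.

θ_z = 36.5°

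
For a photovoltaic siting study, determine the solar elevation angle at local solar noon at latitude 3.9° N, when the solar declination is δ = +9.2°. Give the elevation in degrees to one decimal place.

At local noon the hour angle is zero, so the zenith angle equals |φ − δ| = |+3.9° − (+9.200°)| = 5.300°.
Elevation = 90° − 5.300° = 84.7°.

84.7°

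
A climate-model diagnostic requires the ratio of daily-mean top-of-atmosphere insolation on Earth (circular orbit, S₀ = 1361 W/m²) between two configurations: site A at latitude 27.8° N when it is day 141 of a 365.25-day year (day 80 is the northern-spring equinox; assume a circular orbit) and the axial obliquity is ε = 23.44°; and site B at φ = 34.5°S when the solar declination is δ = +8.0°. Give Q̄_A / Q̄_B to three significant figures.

— Configuration A (φ=+27.8°):
Solar longitude: λ_s = 360° × (141 − 80)/365.25 = 60.123°.
sin δ = sin 23.44° × sin 60.123° = 0.34492, so δ = +20.177°.
cos H₀ = −tan(+27.8°) tan(+20.177°) = -0.1937, H₀ = 1.7658 rad.
Bracket: H₀ sin φ sin δ + cos φ cos δ sin H₀ = 1.7658×0.46639×0.34492 + 0.88458×0.93863×0.98105 = 0.284059 + 0.814559 = 1.098618.
Q̄ = (S₀/π) × [bracket] = (1361/π) × 1.098618 = 475.94 W/m².
— Configuration B (φ=-34.5°):
cos H₀ = −tan(-34.5°) tan(+8.000°) = 0.0966, H₀ = 1.4741 rad.
Bracket: H₀ sin φ sin δ + cos φ cos δ sin H₀ = 1.4741×-0.56641×0.13917 + 0.82413×0.99027×0.99532 = -0.116199 + 0.812292 = 0.696093.
Q̄ = (S₀/π) × [bracket] = (1361/π) × 0.696093 = 301.56 W/m².
Ratio Q̄_A / Q̄_B = 475.94 / 301.56 = 1.578.

Q̄_A / Q̄_B ≈ 1.58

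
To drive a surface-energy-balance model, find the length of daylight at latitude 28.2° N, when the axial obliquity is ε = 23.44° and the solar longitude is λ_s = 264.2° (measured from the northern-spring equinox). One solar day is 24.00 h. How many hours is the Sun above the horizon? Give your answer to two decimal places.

10.22 h

Solar declination: sin δ = sin ε · sin λ_s = sin 23.44° × sin 264.2° = -0.39575, so δ = -23.313°.
cos H₀ = −tan φ · tan δ = −tan(+28.2°) × tan(-23.313°) = 0.2311, so H₀ = 1.3376 rad = 76.64°.
Daylight = 2H₀/(2π) × 24.00 h = (1.3376/π) × 24.00 = 10.22 h.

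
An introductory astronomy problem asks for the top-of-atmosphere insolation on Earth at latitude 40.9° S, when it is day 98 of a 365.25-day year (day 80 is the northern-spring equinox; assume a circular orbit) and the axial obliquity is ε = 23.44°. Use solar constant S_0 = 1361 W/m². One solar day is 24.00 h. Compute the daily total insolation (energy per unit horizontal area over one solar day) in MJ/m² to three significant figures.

23.6 MJ/m²

Solar longitude: L_s = 360° × (98 − 80)/365.25 = 17.741°.
sin δ = sin 23.44° × sin 17.741° = 0.12121, so δ = +6.962°.
cos h₀ = −tan(-40.9°) tan(+6.962°) = 0.1058, h₀ = 1.4648 rad.
Bracket: h₀ sin ϕ sin δ + cos ϕ cos δ sin h₀ = 1.4648×-0.65474×0.12121 + 0.75585×0.99263×0.99439 = -0.116248 + 0.746070 = 0.629822.
Q̄ = (S_0/π) × [bracket] = (1361/π) × 0.629822 = 272.85 W/m².
Daily total = Q̄ × 24.00 h × 3600 s/h = 272.85 × 24.00 × 3600 / 10⁶ = 23.57 MJ/m².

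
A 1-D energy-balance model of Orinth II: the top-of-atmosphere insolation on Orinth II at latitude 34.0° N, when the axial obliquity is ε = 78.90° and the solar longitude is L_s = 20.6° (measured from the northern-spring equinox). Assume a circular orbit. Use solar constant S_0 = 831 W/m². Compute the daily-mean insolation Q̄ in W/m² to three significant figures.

Q̄ ≈ 292 W/m²

Solar declination: sin δ = sin ε · sin L_s = sin 78.90° × sin 20.6° = 0.34526, so δ = +20.198°.
cos h₀ = −tan(+34.0°) tan(+20.198°) = -0.2481, h₀ = 1.8216 rad.
Bracket: h₀ sin ϕ sin δ + cos ϕ cos δ sin h₀ = 1.8216×0.55919×0.34526 + 0.82904×0.93851×0.96872 = 0.351689 + 0.753725 = 1.105414.
Q̄ = (S_0/π) × [bracket] = (831/π) × 1.105414 = 292.4 W/m².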